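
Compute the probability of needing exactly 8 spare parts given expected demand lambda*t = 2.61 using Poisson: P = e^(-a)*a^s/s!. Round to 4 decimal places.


a = 2.61, s = 8
e^(-a) = e^(-2.61) = 0.0735
a^s = 2.61^8 = 2153.3968
s! = 40320
P = 0.0735 * 2153.3968 / 40320
P = 0.0039

0.0039


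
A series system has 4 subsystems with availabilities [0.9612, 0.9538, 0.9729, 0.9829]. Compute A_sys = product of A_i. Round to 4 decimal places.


Subsystems: [0.9612, 0.9538, 0.9729, 0.9829]
After subsystem 1 (A=0.9612): product = 0.9612
After subsystem 2 (A=0.9538): product = 0.9168
After subsystem 3 (A=0.9729): product = 0.8919
After subsystem 4 (A=0.9829): product = 0.8767
A_sys = 0.8767

0.8767


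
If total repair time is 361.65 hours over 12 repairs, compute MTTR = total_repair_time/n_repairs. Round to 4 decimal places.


total_repair_time = 361.65
n_repairs = 12
MTTR = 361.65 / 12
MTTR = 30.1375

30.1375


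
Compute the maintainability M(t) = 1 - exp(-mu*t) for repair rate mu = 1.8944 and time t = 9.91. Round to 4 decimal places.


mu = 1.8944, t = 9.91
mu * t = 1.8944 * 9.91 = 18.7735
exp(-18.7735) = 0.0
M(t) = 1 - 0.0
M(t) = 1.0

1.0


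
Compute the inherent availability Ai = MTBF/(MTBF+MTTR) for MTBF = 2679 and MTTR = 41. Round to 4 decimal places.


MTBF = 2679
MTTR = 41
MTBF + MTTR = 2720
Ai = 2679 / 2720
Ai = 0.9849

0.9849


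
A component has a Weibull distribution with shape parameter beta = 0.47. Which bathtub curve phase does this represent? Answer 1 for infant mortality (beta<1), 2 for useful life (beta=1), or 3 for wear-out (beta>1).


beta = 0.47
Compare beta to 1:
beta < 1 => infant mortality (phase 1)
beta = 1 => useful life (phase 2)
beta > 1 => wear-out (phase 3)
Since beta = 0.47, this is infant mortality (decreasing failure rate)
Phase = 1

1


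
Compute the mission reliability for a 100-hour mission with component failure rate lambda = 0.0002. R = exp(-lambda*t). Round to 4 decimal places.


lambda = 0.0002
mission_time = 100
lambda * t = 0.0002 * 100 = 0.02
R = exp(-0.02)
R = 0.9802

0.9802


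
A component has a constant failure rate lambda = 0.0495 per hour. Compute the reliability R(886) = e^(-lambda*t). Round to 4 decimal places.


lambda = 0.0495
t = 886
lambda * t = 43.857
R(t) = e^(-43.857)
R(t) = 0.0

0.0


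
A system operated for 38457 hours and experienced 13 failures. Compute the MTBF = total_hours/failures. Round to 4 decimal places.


total_hours = 38457
failures = 13
MTBF = 38457 / 13
MTBF = 2958.2308

2958.2308


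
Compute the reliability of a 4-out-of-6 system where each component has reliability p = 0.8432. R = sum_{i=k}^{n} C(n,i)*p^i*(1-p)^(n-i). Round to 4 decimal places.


k = 4, n = 6, p = 0.8432
i=4: C(6,4)=15 * 0.8432^4 * 0.1568^2 = 0.1864
i=5: C(6,5)=6 * 0.8432^5 * 0.1568^1 = 0.401
i=6: C(6,6)=1 * 0.8432^6 * 0.1568^0 = 0.3594
R = sum of terms = 0.9468

0.9468


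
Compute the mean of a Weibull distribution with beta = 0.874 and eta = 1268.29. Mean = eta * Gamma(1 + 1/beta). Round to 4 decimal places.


beta = 0.874, eta = 1268.29
1/beta = 1.1442
1 + 1/beta = 2.1442
Gamma(2.1442) = 1.0698
Mean = 1268.29 * 1.0698
Mean = 1356.7997

1356.7997


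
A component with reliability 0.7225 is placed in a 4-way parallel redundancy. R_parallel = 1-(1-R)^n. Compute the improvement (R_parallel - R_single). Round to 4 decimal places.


R_single = 0.7225, n = 4
1 - R_single = 0.2775
(1 - R_single)^n = 0.2775^4 = 0.0059
R_parallel = 1 - 0.0059 = 0.9941
Improvement = 0.9941 - 0.7225
Improvement = 0.2716

0.2716


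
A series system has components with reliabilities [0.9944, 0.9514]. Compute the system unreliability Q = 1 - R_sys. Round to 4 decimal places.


Components: [0.9944, 0.9514]
After component 1: product = 0.9944
After component 2: product = 0.9461
R_sys = 0.9461
Q = 1 - 0.9461 = 0.0539

0.0539


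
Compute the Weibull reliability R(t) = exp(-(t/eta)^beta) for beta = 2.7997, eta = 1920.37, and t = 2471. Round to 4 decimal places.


beta = 2.7997, eta = 1920.37, t = 2471
t/eta = 2471 / 1920.37 = 1.2867
(t/eta)^beta = 1.2867^2.7997 = 2.0255
R(t) = exp(-2.0255)
R(t) = 0.1319

0.1319


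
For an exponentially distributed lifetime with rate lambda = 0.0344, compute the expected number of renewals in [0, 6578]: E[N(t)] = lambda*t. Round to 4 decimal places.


lambda = 0.0344
t = 6578
E[N(t)] = lambda * t
E[N(t)] = 0.0344 * 6578
E[N(t)] = 226.2832

226.2832


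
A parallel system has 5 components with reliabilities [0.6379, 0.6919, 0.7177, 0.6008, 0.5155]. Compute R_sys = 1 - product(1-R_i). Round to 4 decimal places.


Components: [0.6379, 0.6919, 0.7177, 0.6008, 0.5155]
(1 - 0.6379) = 0.3621, running product = 0.3621
(1 - 0.6919) = 0.3081, running product = 0.1116
(1 - 0.7177) = 0.2823, running product = 0.0315
(1 - 0.6008) = 0.3992, running product = 0.0126
(1 - 0.5155) = 0.4845, running product = 0.0061
Product of (1-R_i) = 0.0061
R_sys = 1 - 0.0061 = 0.9939

0.9939


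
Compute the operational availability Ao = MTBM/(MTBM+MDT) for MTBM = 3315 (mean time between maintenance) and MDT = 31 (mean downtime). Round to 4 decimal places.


MTBM = 3315
MDT = 31
MTBM + MDT = 3346
Ao = 3315 / 3346
Ao = 0.9907

0.9907


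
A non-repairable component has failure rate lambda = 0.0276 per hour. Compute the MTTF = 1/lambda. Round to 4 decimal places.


lambda = 0.0276
MTTF = 1 / 0.0276
MTTF = 36.2319

36.2319


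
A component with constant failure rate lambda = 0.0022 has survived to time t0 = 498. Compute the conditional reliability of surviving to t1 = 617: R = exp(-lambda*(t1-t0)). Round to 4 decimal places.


lambda = 0.0022
t0 = 498, t1 = 617
t1 - t0 = 119
lambda * (t1-t0) = 0.0022 * 119 = 0.2618
R = exp(-0.2618)
R = 0.7697

0.7697


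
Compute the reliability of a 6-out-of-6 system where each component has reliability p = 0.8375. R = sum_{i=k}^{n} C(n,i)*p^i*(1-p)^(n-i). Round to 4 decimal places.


k = 6, n = 6, p = 0.8375
i=6: C(6,6)=1 * 0.8375^6 * 0.1625^0 = 0.3451
R = sum of terms = 0.3451

0.3451


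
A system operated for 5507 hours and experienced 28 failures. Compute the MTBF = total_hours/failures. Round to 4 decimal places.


total_hours = 5507
failures = 28
MTBF = 5507 / 28
MTBF = 196.6786

196.6786


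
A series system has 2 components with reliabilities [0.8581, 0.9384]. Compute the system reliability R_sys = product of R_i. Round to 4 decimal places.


Components: [0.8581, 0.9384]
After component 1 (R=0.8581): product = 0.8581
After component 2 (R=0.9384): product = 0.8052
R_sys = 0.8052

0.8052


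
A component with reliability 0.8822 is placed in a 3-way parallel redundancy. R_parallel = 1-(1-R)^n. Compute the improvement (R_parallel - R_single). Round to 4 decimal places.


R_single = 0.8822, n = 3
1 - R_single = 0.1178
(1 - R_single)^n = 0.1178^3 = 0.0016
R_parallel = 1 - 0.0016 = 0.9984
Improvement = 0.9984 - 0.8822
Improvement = 0.1162

0.1162


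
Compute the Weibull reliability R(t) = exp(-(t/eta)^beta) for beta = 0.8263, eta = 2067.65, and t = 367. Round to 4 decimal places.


beta = 0.8263, eta = 2067.65, t = 367
t/eta = 367 / 2067.65 = 0.1775
(t/eta)^beta = 0.1775^0.8263 = 0.2397
R(t) = exp(-0.2397)
R(t) = 0.7869

0.7869


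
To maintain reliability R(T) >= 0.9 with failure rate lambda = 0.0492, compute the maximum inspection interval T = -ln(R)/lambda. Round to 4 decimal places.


R_target = 0.9
lambda = 0.0492
-ln(0.9) = 0.1054
T = 0.1054 / 0.0492
T = 2.1415

2.1415


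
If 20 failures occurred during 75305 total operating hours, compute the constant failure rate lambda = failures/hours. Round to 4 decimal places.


failures = 20
total_hours = 75305
lambda = 20 / 75305
lambda = 0.0003

0.0003


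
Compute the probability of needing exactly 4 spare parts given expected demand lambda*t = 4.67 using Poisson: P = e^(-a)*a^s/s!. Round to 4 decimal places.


a = 4.67, s = 4
e^(-a) = e^(-4.67) = 0.0094
a^s = 4.67^4 = 475.6281
s! = 24
P = 0.0094 * 475.6281 / 24
P = 0.1857

0.1857


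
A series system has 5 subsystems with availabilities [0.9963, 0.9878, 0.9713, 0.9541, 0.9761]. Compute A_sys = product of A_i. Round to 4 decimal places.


Subsystems: [0.9963, 0.9878, 0.9713, 0.9541, 0.9761]
After subsystem 1 (A=0.9963): product = 0.9963
After subsystem 2 (A=0.9878): product = 0.9841
After subsystem 3 (A=0.9713): product = 0.9559
After subsystem 4 (A=0.9541): product = 0.912
After subsystem 5 (A=0.9761): product = 0.8902
A_sys = 0.8902

0.8902


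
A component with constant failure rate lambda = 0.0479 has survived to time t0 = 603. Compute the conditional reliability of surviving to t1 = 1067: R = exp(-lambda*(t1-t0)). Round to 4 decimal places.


lambda = 0.0479
t0 = 603, t1 = 1067
t1 - t0 = 464
lambda * (t1-t0) = 0.0479 * 464 = 22.2256
R = exp(-22.2256)
R = 0.0

0.0


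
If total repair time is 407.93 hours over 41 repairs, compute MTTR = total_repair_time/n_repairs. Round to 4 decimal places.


total_repair_time = 407.93
n_repairs = 41
MTTR = 407.93 / 41
MTTR = 9.9495

9.9495


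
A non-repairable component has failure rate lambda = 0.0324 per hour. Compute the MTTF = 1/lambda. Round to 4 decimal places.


lambda = 0.0324
MTTF = 1 / 0.0324
MTTF = 30.8642

30.8642


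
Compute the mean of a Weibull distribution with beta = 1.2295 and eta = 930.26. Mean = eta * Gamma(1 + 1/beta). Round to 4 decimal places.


beta = 1.2295, eta = 930.26
1/beta = 0.8133
1 + 1/beta = 1.8133
Gamma(1.8133) = 0.935
Mean = 930.26 * 0.935
Mean = 869.7858

869.7858


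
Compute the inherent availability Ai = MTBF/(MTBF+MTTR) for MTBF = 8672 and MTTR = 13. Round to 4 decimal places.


MTBF = 8672
MTTR = 13
MTBF + MTTR = 8685
Ai = 8672 / 8685
Ai = 0.9985

0.9985


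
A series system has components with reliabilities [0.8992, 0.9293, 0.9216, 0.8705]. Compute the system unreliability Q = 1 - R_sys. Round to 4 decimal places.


Components: [0.8992, 0.9293, 0.9216, 0.8705]
After component 1: product = 0.8992
After component 2: product = 0.8356
After component 3: product = 0.7701
After component 4: product = 0.6704
R_sys = 0.6704
Q = 1 - 0.6704 = 0.3296

0.3296


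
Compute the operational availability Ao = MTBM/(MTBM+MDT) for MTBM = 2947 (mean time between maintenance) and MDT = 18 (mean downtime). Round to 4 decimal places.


MTBM = 2947
MDT = 18
MTBM + MDT = 2965
Ao = 2947 / 2965
Ao = 0.9939

0.9939


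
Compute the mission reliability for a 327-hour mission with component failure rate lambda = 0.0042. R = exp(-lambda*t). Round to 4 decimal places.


lambda = 0.0042
mission_time = 327
lambda * t = 0.0042 * 327 = 1.3734
R = exp(-1.3734)
R = 0.2532

0.2532


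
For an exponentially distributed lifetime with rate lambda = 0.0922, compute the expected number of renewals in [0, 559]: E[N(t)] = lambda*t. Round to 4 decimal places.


lambda = 0.0922
t = 559
E[N(t)] = lambda * t
E[N(t)] = 0.0922 * 559
E[N(t)] = 51.5398

51.5398


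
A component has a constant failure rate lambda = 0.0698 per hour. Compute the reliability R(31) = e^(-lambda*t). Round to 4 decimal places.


lambda = 0.0698
t = 31
lambda * t = 2.1638
R(t) = e^(-2.1638)
R(t) = 0.1149

0.1149


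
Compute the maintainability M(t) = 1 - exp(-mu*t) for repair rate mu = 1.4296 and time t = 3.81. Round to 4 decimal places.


mu = 1.4296, t = 3.81
mu * t = 1.4296 * 3.81 = 5.4468
exp(-5.4468) = 0.0043
M(t) = 1 - 0.0043
M(t) = 0.9957

0.9957


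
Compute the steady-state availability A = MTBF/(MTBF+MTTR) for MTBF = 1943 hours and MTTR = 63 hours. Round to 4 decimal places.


MTBF = 1943
MTTR = 63
MTBF + MTTR = 2006
A = 1943 / 2006
A = 0.9686

0.9686


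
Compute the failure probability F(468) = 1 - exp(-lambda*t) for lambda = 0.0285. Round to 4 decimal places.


lambda = 0.0285, t = 468
lambda * t = 13.338
exp(-13.338) = 0.0
F(t) = 1 - 0.0
F(t) = 1.0

1.0


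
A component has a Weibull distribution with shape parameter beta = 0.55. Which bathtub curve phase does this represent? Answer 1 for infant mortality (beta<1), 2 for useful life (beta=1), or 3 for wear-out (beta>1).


beta = 0.55
Compare beta to 1:
beta < 1 => infant mortality (phase 1)
beta = 1 => useful life (phase 2)
beta > 1 => wear-out (phase 3)
Since beta = 0.55, this is infant mortality (decreasing failure rate)
Phase = 1

1


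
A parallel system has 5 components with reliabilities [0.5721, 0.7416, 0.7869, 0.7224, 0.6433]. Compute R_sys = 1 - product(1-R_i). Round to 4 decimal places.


Components: [0.5721, 0.7416, 0.7869, 0.7224, 0.6433]
(1 - 0.5721) = 0.4279, running product = 0.4279
(1 - 0.7416) = 0.2584, running product = 0.1106
(1 - 0.7869) = 0.2131, running product = 0.0236
(1 - 0.7224) = 0.2776, running product = 0.0065
(1 - 0.6433) = 0.3567, running product = 0.0023
Product of (1-R_i) = 0.0023
R_sys = 1 - 0.0023 = 0.9977

0.9977


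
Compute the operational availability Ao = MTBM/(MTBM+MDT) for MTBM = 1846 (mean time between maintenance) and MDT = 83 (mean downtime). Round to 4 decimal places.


MTBM = 1846
MDT = 83
MTBM + MDT = 1929
Ao = 1846 / 1929
Ao = 0.957

0.957


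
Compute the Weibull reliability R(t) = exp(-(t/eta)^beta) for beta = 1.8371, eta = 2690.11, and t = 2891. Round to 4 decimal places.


beta = 1.8371, eta = 2690.11, t = 2891
t/eta = 2891 / 2690.11 = 1.0747
(t/eta)^beta = 1.0747^1.8371 = 1.1415
R(t) = exp(-1.1415)
R(t) = 0.3194

0.3194


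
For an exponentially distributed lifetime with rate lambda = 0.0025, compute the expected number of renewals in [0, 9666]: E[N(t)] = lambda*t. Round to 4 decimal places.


lambda = 0.0025
t = 9666
E[N(t)] = lambda * t
E[N(t)] = 0.0025 * 9666
E[N(t)] = 24.165

24.165


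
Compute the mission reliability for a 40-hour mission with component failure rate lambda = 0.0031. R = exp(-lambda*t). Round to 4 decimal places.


lambda = 0.0031
mission_time = 40
lambda * t = 0.0031 * 40 = 0.124
R = exp(-0.124)
R = 0.8834

0.8834


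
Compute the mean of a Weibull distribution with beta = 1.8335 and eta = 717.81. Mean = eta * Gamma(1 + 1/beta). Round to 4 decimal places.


beta = 1.8335, eta = 717.81
1/beta = 0.5454
1 + 1/beta = 1.5454
Gamma(1.5454) = 0.8885
Mean = 717.81 * 0.8885
Mean = 637.8036

637.8036


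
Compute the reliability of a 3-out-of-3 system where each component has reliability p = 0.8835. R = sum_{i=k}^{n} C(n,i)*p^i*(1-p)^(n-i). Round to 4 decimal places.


k = 3, n = 3, p = 0.8835
i=3: C(3,3)=1 * 0.8835^3 * 0.1165^0 = 0.6896
R = sum of terms = 0.6896

0.6896


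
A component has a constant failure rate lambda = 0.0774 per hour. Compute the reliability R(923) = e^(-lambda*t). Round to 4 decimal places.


lambda = 0.0774
t = 923
lambda * t = 71.4402
R(t) = e^(-71.4402)
R(t) = 0.0

0.0


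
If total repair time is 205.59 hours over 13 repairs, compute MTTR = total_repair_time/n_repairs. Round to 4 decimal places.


total_repair_time = 205.59
n_repairs = 13
MTTR = 205.59 / 13
MTTR = 15.8146

15.8146


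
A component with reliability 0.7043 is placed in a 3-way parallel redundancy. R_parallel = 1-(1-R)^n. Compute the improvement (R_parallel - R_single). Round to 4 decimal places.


R_single = 0.7043, n = 3
1 - R_single = 0.2957
(1 - R_single)^n = 0.2957^3 = 0.0259
R_parallel = 1 - 0.0259 = 0.9741
Improvement = 0.9741 - 0.7043
Improvement = 0.2698

0.2698


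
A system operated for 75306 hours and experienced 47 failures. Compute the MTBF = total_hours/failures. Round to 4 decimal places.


total_hours = 75306
failures = 47
MTBF = 75306 / 47
MTBF = 1602.2553

1602.2553


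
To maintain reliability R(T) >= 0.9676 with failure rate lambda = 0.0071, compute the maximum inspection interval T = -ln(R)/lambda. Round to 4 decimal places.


R_target = 0.9676
lambda = 0.0071
-ln(0.9676) = 0.0329
T = 0.0329 / 0.0071
T = 4.6389

4.6389


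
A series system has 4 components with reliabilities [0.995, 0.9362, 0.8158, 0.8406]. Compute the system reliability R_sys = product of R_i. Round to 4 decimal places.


Components: [0.995, 0.9362, 0.8158, 0.8406]
After component 1 (R=0.995): product = 0.995
After component 2 (R=0.9362): product = 0.9315
After component 3 (R=0.8158): product = 0.7599
After component 4 (R=0.8406): product = 0.6388
R_sys = 0.6388

0.6388


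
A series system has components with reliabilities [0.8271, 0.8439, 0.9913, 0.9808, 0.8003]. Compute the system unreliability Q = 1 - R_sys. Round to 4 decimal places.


Components: [0.8271, 0.8439, 0.9913, 0.9808, 0.8003]
After component 1: product = 0.8271
After component 2: product = 0.698
After component 3: product = 0.6919
After component 4: product = 0.6786
After component 5: product = 0.5431
R_sys = 0.5431
Q = 1 - 0.5431 = 0.4569

0.4569


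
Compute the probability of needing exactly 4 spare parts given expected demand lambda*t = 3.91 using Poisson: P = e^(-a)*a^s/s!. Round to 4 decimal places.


a = 3.91, s = 4
e^(-a) = e^(-3.91) = 0.02
a^s = 3.91^4 = 233.726
s! = 24
P = 0.02 * 233.726 / 24
P = 0.1952

0.1952


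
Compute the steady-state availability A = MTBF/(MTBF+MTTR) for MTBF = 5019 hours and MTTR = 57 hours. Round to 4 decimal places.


MTBF = 5019
MTTR = 57
MTBF + MTTR = 5076
A = 5019 / 5076
A = 0.9888

0.9888


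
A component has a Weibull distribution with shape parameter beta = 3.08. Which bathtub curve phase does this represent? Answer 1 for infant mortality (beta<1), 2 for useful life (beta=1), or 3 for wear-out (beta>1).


beta = 3.08
Compare beta to 1:
beta < 1 => infant mortality (phase 1)
beta = 1 => useful life (phase 2)
beta > 1 => wear-out (phase 3)
Since beta = 3.08, this is wear-out (increasing failure rate)
Phase = 3

3


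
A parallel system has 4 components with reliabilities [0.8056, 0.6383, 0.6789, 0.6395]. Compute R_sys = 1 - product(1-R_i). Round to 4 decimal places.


Components: [0.8056, 0.6383, 0.6789, 0.6395]
(1 - 0.8056) = 0.1944, running product = 0.1944
(1 - 0.6383) = 0.3617, running product = 0.0703
(1 - 0.6789) = 0.3211, running product = 0.0226
(1 - 0.6395) = 0.3605, running product = 0.0081
Product of (1-R_i) = 0.0081
R_sys = 1 - 0.0081 = 0.9919

0.9919


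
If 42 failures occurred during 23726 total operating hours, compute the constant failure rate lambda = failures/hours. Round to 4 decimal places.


failures = 42
total_hours = 23726
lambda = 42 / 23726
lambda = 0.0018

0.0018


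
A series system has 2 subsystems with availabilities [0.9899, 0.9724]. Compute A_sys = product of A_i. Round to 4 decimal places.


Subsystems: [0.9899, 0.9724]
After subsystem 1 (A=0.9899): product = 0.9899
After subsystem 2 (A=0.9724): product = 0.9626
A_sys = 0.9626

0.9626


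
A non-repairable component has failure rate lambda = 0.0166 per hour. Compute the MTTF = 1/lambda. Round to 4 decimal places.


lambda = 0.0166
MTTF = 1 / 0.0166
MTTF = 60.241

60.241


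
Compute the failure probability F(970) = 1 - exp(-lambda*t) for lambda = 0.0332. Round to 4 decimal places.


lambda = 0.0332, t = 970
lambda * t = 32.204
exp(-32.204) = 0.0
F(t) = 1 - 0.0
F(t) = 1.0

1.0


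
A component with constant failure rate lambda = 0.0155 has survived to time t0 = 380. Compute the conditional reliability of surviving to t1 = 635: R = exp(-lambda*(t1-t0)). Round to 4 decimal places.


lambda = 0.0155
t0 = 380, t1 = 635
t1 - t0 = 255
lambda * (t1-t0) = 0.0155 * 255 = 3.9525
R = exp(-3.9525)
R = 0.0192

0.0192


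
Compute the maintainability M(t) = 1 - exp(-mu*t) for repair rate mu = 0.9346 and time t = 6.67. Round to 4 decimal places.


mu = 0.9346, t = 6.67
mu * t = 0.9346 * 6.67 = 6.2338
exp(-6.2338) = 0.002
M(t) = 1 - 0.002
M(t) = 0.998

0.998


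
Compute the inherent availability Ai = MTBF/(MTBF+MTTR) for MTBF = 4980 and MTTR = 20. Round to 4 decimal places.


MTBF = 4980
MTTR = 20
MTBF + MTTR = 5000
Ai = 4980 / 5000
Ai = 0.996

0.996


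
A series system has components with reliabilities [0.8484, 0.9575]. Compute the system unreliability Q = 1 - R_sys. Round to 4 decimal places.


Components: [0.8484, 0.9575]
After component 1: product = 0.8484
After component 2: product = 0.8123
R_sys = 0.8123
Q = 1 - 0.8123 = 0.1877

0.1877


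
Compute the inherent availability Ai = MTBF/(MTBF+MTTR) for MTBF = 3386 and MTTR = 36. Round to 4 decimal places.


MTBF = 3386
MTTR = 36
MTBF + MTTR = 3422
Ai = 3386 / 3422
Ai = 0.9895

0.9895


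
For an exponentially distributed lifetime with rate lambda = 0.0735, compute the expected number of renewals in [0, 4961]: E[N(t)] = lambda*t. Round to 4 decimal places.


lambda = 0.0735
t = 4961
E[N(t)] = lambda * t
E[N(t)] = 0.0735 * 4961
E[N(t)] = 364.6335

364.6335


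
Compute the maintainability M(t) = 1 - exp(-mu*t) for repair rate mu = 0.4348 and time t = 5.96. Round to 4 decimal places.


mu = 0.4348, t = 5.96
mu * t = 0.4348 * 5.96 = 2.5914
exp(-2.5914) = 0.0749
M(t) = 1 - 0.0749
M(t) = 0.9251

0.9251


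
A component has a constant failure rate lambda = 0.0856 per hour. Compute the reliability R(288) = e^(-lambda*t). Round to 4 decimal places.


lambda = 0.0856
t = 288
lambda * t = 24.6528
R(t) = e^(-24.6528)
R(t) = 0.0

0.0


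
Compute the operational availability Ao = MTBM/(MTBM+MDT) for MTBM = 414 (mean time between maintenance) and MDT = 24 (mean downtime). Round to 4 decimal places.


MTBM = 414
MDT = 24
MTBM + MDT = 438
Ao = 414 / 438
Ao = 0.9452

0.9452


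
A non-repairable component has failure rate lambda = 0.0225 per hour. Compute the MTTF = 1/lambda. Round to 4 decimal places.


lambda = 0.0225
MTTF = 1 / 0.0225
MTTF = 44.4444

44.4444


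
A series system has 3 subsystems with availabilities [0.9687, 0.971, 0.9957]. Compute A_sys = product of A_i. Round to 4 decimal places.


Subsystems: [0.9687, 0.971, 0.9957]
After subsystem 1 (A=0.9687): product = 0.9687
After subsystem 2 (A=0.971): product = 0.9406
After subsystem 3 (A=0.9957): product = 0.9366
A_sys = 0.9366

0.9366


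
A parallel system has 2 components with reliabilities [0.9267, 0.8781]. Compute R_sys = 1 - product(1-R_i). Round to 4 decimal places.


Components: [0.9267, 0.8781]
(1 - 0.9267) = 0.0733, running product = 0.0733
(1 - 0.8781) = 0.1219, running product = 0.0089
Product of (1-R_i) = 0.0089
R_sys = 1 - 0.0089 = 0.9911

0.9911


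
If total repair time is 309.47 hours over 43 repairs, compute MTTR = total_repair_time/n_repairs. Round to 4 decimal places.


total_repair_time = 309.47
n_repairs = 43
MTTR = 309.47 / 43
MTTR = 7.197

7.197


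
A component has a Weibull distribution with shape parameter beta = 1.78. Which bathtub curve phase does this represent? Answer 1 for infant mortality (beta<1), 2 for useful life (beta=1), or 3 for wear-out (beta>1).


beta = 1.78
Compare beta to 1:
beta < 1 => infant mortality (phase 1)
beta = 1 => useful life (phase 2)
beta > 1 => wear-out (phase 3)
Since beta = 1.78, this is wear-out (increasing failure rate)
Phase = 3

3


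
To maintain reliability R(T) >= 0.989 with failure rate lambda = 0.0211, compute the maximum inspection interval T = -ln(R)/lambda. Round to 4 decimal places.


R_target = 0.989
lambda = 0.0211
-ln(0.989) = 0.0111
T = 0.0111 / 0.0211
T = 0.5242

0.5242


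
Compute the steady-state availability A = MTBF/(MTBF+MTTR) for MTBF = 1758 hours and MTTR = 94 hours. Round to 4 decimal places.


MTBF = 1758
MTTR = 94
MTBF + MTTR = 1852
A = 1758 / 1852
A = 0.9492

0.9492


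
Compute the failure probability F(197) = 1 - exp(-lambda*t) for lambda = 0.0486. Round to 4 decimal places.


lambda = 0.0486, t = 197
lambda * t = 9.5742
exp(-9.5742) = 0.0001
F(t) = 1 - 0.0001
F(t) = 0.9999

0.9999


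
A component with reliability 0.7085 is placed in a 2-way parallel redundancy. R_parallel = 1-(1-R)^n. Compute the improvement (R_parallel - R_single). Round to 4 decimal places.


R_single = 0.7085, n = 2
1 - R_single = 0.2915
(1 - R_single)^n = 0.2915^2 = 0.085
R_parallel = 1 - 0.085 = 0.915
Improvement = 0.915 - 0.7085
Improvement = 0.2065

0.2065


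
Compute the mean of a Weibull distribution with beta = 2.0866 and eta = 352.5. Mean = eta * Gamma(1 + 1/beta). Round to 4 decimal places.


beta = 2.0866, eta = 352.5
1/beta = 0.4792
1 + 1/beta = 1.4792
Gamma(1.4792) = 0.8857
Mean = 352.5 * 0.8857
Mean = 312.2218

312.2218


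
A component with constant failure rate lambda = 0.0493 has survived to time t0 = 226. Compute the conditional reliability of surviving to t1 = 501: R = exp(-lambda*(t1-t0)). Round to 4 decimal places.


lambda = 0.0493
t0 = 226, t1 = 501
t1 - t0 = 275
lambda * (t1-t0) = 0.0493 * 275 = 13.5575
R = exp(-13.5575)
R = 0.0

0.0


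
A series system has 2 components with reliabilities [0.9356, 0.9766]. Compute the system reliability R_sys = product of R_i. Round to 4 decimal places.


Components: [0.9356, 0.9766]
After component 1 (R=0.9356): product = 0.9356
After component 2 (R=0.9766): product = 0.9137
R_sys = 0.9137

0.9137


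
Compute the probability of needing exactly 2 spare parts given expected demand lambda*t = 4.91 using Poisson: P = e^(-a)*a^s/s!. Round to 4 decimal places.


a = 4.91, s = 2
e^(-a) = e^(-4.91) = 0.0074
a^s = 4.91^2 = 24.1081
s! = 2
P = 0.0074 * 24.1081 / 2
P = 0.0889

0.0889


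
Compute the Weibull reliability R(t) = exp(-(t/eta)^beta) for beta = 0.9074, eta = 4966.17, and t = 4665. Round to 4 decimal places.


beta = 0.9074, eta = 4966.17, t = 4665
t/eta = 4665 / 4966.17 = 0.9394
(t/eta)^beta = 0.9394^0.9074 = 0.9448
R(t) = exp(-0.9448)
R(t) = 0.3888

0.3888


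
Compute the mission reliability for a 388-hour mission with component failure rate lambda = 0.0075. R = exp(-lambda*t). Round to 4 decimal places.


lambda = 0.0075
mission_time = 388
lambda * t = 0.0075 * 388 = 2.91
R = exp(-2.91)
R = 0.0545

0.0545


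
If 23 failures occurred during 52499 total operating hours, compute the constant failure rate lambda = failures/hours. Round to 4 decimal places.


failures = 23
total_hours = 52499
lambda = 23 / 52499
lambda = 0.0004

0.0004


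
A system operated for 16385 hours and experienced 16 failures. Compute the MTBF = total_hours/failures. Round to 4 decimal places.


total_hours = 16385
failures = 16
MTBF = 16385 / 16
MTBF = 1024.0625

1024.0625


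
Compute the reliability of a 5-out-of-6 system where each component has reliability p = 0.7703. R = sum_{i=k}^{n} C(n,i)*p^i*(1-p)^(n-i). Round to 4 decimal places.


k = 5, n = 6, p = 0.7703
i=5: C(6,5)=6 * 0.7703^5 * 0.2297^1 = 0.3738
i=6: C(6,6)=1 * 0.7703^6 * 0.2297^0 = 0.2089
R = sum of terms = 0.5827

0.5827


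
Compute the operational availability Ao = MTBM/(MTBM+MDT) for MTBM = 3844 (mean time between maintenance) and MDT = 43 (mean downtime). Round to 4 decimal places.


MTBM = 3844
MDT = 43
MTBM + MDT = 3887
Ao = 3844 / 3887
Ao = 0.9889

0.9889


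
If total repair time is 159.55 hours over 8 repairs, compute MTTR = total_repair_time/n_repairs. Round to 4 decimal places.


total_repair_time = 159.55
n_repairs = 8
MTTR = 159.55 / 8
MTTR = 19.9438

19.9438


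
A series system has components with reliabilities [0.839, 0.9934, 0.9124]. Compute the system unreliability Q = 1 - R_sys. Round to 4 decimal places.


Components: [0.839, 0.9934, 0.9124]
After component 1: product = 0.839
After component 2: product = 0.8335
After component 3: product = 0.7605
R_sys = 0.7605
Q = 1 - 0.7605 = 0.2395

0.2395


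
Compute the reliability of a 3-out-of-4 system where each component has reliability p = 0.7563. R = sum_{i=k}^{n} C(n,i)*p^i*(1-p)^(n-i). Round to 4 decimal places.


k = 3, n = 4, p = 0.7563
i=3: C(4,3)=4 * 0.7563^3 * 0.2437^1 = 0.4217
i=4: C(4,4)=1 * 0.7563^4 * 0.2437^0 = 0.3272
R = sum of terms = 0.7489

0.7489


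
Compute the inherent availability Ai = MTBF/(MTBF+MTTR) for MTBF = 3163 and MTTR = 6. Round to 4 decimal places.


MTBF = 3163
MTTR = 6
MTBF + MTTR = 3169
Ai = 3163 / 3169
Ai = 0.9981

0.9981


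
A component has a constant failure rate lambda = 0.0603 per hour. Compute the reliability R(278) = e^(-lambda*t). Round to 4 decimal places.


lambda = 0.0603
t = 278
lambda * t = 16.7634
R(t) = e^(-16.7634)
R(t) = 0.0

0.0


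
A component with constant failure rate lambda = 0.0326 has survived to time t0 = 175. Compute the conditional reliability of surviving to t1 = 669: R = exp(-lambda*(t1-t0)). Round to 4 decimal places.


lambda = 0.0326
t0 = 175, t1 = 669
t1 - t0 = 494
lambda * (t1-t0) = 0.0326 * 494 = 16.1044
R = exp(-16.1044)
R = 0.0

0.0


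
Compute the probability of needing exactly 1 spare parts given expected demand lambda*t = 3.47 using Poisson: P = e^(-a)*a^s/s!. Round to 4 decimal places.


a = 3.47, s = 1
e^(-a) = e^(-3.47) = 0.0311
a^s = 3.47^1 = 3.47
s! = 1
P = 0.0311 * 3.47 / 1
P = 0.108

0.108


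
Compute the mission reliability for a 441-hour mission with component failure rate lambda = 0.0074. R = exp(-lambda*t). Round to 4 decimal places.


lambda = 0.0074
mission_time = 441
lambda * t = 0.0074 * 441 = 3.2634
R = exp(-3.2634)
R = 0.0383

0.0383


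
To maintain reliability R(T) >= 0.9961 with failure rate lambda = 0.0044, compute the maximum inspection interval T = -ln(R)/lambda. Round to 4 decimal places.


R_target = 0.9961
lambda = 0.0044
-ln(0.9961) = 0.0039
T = 0.0039 / 0.0044
T = 0.8881

0.8881


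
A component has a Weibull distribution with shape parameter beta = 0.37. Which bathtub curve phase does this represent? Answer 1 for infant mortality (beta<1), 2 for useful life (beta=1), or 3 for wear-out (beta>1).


beta = 0.37
Compare beta to 1:
beta < 1 => infant mortality (phase 1)
beta = 1 => useful life (phase 2)
beta > 1 => wear-out (phase 3)
Since beta = 0.37, this is infant mortality (decreasing failure rate)
Phase = 1

1


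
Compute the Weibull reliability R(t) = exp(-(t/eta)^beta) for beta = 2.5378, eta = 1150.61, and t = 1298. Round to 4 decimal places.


beta = 2.5378, eta = 1150.61, t = 1298
t/eta = 1298 / 1150.61 = 1.1281
(t/eta)^beta = 1.1281^2.5378 = 1.3578
R(t) = exp(-1.3578)
R(t) = 0.2572

0.2572


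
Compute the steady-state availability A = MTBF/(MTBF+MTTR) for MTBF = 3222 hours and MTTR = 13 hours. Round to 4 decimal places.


MTBF = 3222
MTTR = 13
MTBF + MTTR = 3235
A = 3222 / 3235
A = 0.996

0.996


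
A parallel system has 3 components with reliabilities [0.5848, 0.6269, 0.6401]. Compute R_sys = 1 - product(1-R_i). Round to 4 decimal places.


Components: [0.5848, 0.6269, 0.6401]
(1 - 0.5848) = 0.4152, running product = 0.4152
(1 - 0.6269) = 0.3731, running product = 0.1549
(1 - 0.6401) = 0.3599, running product = 0.0558
Product of (1-R_i) = 0.0558
R_sys = 1 - 0.0558 = 0.9442

0.9442


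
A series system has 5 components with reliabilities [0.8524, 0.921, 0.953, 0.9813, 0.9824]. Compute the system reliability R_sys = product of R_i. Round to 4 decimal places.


Components: [0.8524, 0.921, 0.953, 0.9813, 0.9824]
After component 1 (R=0.8524): product = 0.8524
After component 2 (R=0.921): product = 0.7851
After component 3 (R=0.953): product = 0.7482
After component 4 (R=0.9813): product = 0.7342
After component 5 (R=0.9824): product = 0.7213
R_sys = 0.7213

0.7213


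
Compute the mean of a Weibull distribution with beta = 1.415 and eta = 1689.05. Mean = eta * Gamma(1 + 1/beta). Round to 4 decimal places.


beta = 1.415, eta = 1689.05
1/beta = 0.7067
1 + 1/beta = 1.7067
Gamma(1.7067) = 0.9099
Mean = 1689.05 * 0.9099
Mean = 1536.914

1536.914


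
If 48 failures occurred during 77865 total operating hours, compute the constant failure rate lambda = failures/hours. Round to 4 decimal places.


failures = 48
total_hours = 77865
lambda = 48 / 77865
lambda = 0.0006

0.0006


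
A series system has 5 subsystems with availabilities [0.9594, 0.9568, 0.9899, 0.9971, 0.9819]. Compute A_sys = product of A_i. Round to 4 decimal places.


Subsystems: [0.9594, 0.9568, 0.9899, 0.9971, 0.9819]
After subsystem 1 (A=0.9594): product = 0.9594
After subsystem 2 (A=0.9568): product = 0.918
After subsystem 3 (A=0.9899): product = 0.9087
After subsystem 4 (A=0.9971): product = 0.906
After subsystem 5 (A=0.9819): product = 0.8896
A_sys = 0.8896

0.8896


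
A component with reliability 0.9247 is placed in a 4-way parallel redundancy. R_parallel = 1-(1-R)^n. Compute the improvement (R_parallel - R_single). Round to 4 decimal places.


R_single = 0.9247, n = 4
1 - R_single = 0.0753
(1 - R_single)^n = 0.0753^4 = 0.0
R_parallel = 1 - 0.0 = 1.0
Improvement = 1.0 - 0.9247
Improvement = 0.0753

0.0753


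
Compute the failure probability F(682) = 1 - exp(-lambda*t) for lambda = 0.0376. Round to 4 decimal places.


lambda = 0.0376, t = 682
lambda * t = 25.6432
exp(-25.6432) = 0.0
F(t) = 1 - 0.0
F(t) = 1.0

1.0


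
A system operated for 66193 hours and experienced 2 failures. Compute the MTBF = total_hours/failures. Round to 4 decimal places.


total_hours = 66193
failures = 2
MTBF = 66193 / 2
MTBF = 33096.5

33096.5


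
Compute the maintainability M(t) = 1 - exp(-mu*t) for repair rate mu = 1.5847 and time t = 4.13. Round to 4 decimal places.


mu = 1.5847, t = 4.13
mu * t = 1.5847 * 4.13 = 6.5448
exp(-6.5448) = 0.0014
M(t) = 1 - 0.0014
M(t) = 0.9986

0.9986


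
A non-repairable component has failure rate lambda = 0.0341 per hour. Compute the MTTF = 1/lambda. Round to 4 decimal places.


lambda = 0.0341
MTTF = 1 / 0.0341
MTTF = 29.3255

29.3255


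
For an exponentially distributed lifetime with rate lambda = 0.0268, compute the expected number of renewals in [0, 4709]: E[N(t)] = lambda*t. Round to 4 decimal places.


lambda = 0.0268
t = 4709
E[N(t)] = lambda * t
E[N(t)] = 0.0268 * 4709
E[N(t)] = 126.2012

126.2012


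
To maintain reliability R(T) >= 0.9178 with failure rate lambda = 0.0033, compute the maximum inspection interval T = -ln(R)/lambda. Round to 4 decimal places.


R_target = 0.9178
lambda = 0.0033
-ln(0.9178) = 0.0858
T = 0.0858 / 0.0033
T = 25.9927

25.9927


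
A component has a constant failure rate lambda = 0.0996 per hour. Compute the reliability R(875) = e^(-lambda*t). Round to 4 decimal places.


lambda = 0.0996
t = 875
lambda * t = 87.15
R(t) = e^(-87.15)
R(t) = 0.0

0.0


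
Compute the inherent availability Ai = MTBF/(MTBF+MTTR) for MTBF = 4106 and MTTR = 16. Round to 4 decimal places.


MTBF = 4106
MTTR = 16
MTBF + MTTR = 4122
Ai = 4106 / 4122
Ai = 0.9961

0.9961


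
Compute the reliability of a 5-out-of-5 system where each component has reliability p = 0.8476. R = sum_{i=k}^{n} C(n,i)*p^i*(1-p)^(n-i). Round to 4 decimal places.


k = 5, n = 5, p = 0.8476
i=5: C(5,5)=1 * 0.8476^5 * 0.1524^0 = 0.4375
R = sum of terms = 0.4375

0.4375


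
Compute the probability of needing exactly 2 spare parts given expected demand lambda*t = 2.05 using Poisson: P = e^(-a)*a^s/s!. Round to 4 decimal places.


a = 2.05, s = 2
e^(-a) = e^(-2.05) = 0.1287
a^s = 2.05^2 = 4.2025
s! = 2
P = 0.1287 * 4.2025 / 2
P = 0.2705

0.2705


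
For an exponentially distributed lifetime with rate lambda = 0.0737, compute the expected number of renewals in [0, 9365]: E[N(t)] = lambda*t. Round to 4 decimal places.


lambda = 0.0737
t = 9365
E[N(t)] = lambda * t
E[N(t)] = 0.0737 * 9365
E[N(t)] = 690.2005

690.2005


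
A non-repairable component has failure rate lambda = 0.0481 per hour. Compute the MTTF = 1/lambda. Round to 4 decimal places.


lambda = 0.0481
MTTF = 1 / 0.0481
MTTF = 20.79

20.79


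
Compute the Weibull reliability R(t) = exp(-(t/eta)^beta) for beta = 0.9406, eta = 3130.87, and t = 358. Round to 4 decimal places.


beta = 0.9406, eta = 3130.87, t = 358
t/eta = 358 / 3130.87 = 0.1143
(t/eta)^beta = 0.1143^0.9406 = 0.1301
R(t) = exp(-0.1301)
R(t) = 0.878

0.878


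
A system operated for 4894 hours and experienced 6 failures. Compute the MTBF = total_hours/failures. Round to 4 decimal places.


total_hours = 4894
failures = 6
MTBF = 4894 / 6
MTBF = 815.6667

815.6667


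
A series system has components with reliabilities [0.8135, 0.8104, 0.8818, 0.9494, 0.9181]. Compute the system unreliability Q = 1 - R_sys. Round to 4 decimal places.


Components: [0.8135, 0.8104, 0.8818, 0.9494, 0.9181]
After component 1: product = 0.8135
After component 2: product = 0.6593
After component 3: product = 0.5813
After component 4: product = 0.5519
After component 5: product = 0.5067
R_sys = 0.5067
Q = 1 - 0.5067 = 0.4933

0.4933


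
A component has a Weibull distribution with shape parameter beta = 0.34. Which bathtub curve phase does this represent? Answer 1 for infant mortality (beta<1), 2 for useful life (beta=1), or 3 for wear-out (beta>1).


beta = 0.34
Compare beta to 1:
beta < 1 => infant mortality (phase 1)
beta = 1 => useful life (phase 2)
beta > 1 => wear-out (phase 3)
Since beta = 0.34, this is infant mortality (decreasing failure rate)
Phase = 1

1


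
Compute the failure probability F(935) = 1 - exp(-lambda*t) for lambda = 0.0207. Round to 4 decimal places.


lambda = 0.0207, t = 935
lambda * t = 19.3545
exp(-19.3545) = 0.0
F(t) = 1 - 0.0
F(t) = 1.0

1.0


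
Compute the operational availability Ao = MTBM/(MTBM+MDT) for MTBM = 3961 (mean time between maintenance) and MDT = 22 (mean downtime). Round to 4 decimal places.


MTBM = 3961
MDT = 22
MTBM + MDT = 3983
Ao = 3961 / 3983
Ao = 0.9945

0.9945


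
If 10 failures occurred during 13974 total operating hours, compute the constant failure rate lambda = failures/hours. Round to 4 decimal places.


failures = 10
total_hours = 13974
lambda = 10 / 13974
lambda = 0.0007

0.0007


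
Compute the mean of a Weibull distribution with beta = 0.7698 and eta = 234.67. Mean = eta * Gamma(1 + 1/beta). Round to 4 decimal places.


beta = 0.7698, eta = 234.67
1/beta = 1.299
1 + 1/beta = 2.299
Gamma(2.299) = 1.166
Mean = 234.67 * 1.166
Mean = 273.6345

273.6345


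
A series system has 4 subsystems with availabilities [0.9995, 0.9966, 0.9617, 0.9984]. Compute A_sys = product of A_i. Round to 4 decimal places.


Subsystems: [0.9995, 0.9966, 0.9617, 0.9984]
After subsystem 1 (A=0.9995): product = 0.9995
After subsystem 2 (A=0.9966): product = 0.9961
After subsystem 3 (A=0.9617): product = 0.958
After subsystem 4 (A=0.9984): product = 0.9564
A_sys = 0.9564

0.9564


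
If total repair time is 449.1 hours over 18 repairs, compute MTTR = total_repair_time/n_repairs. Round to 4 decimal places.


total_repair_time = 449.1
n_repairs = 18
MTTR = 449.1 / 18
MTTR = 24.95

24.95


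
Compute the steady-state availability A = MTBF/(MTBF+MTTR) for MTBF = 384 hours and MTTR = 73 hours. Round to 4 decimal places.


MTBF = 384
MTTR = 73
MTBF + MTTR = 457
A = 384 / 457
A = 0.8403

0.8403


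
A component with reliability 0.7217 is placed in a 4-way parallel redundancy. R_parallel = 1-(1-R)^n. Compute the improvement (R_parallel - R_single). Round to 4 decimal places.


R_single = 0.7217, n = 4
1 - R_single = 0.2783
(1 - R_single)^n = 0.2783^4 = 0.006
R_parallel = 1 - 0.006 = 0.994
Improvement = 0.994 - 0.7217
Improvement = 0.2723

0.2723


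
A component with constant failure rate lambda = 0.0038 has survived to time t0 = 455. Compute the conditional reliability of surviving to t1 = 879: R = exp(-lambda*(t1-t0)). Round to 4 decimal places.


lambda = 0.0038
t0 = 455, t1 = 879
t1 - t0 = 424
lambda * (t1-t0) = 0.0038 * 424 = 1.6112
R = exp(-1.6112)
R = 0.1996

0.1996


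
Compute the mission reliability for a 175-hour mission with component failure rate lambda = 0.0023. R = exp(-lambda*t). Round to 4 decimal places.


lambda = 0.0023
mission_time = 175
lambda * t = 0.0023 * 175 = 0.4025
R = exp(-0.4025)
R = 0.6686

0.6686


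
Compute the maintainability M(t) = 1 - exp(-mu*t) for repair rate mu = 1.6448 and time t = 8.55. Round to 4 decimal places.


mu = 1.6448, t = 8.55
mu * t = 1.6448 * 8.55 = 14.063
exp(-14.063) = 0.0
M(t) = 1 - 0.0
M(t) = 1.0

1.0


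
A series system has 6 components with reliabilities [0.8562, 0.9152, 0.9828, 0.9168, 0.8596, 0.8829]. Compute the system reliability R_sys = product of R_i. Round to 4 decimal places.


Components: [0.8562, 0.9152, 0.9828, 0.9168, 0.8596, 0.8829]
After component 1 (R=0.8562): product = 0.8562
After component 2 (R=0.9152): product = 0.7836
After component 3 (R=0.9828): product = 0.7701
After component 4 (R=0.9168): product = 0.706
After component 5 (R=0.8596): product = 0.6069
After component 6 (R=0.8829): product = 0.5358
R_sys = 0.5358

0.5358
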